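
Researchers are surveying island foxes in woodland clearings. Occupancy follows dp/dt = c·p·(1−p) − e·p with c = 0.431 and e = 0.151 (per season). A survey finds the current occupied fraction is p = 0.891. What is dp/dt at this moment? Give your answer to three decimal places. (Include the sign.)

Colonization term: c·p·(1−p) = 0.431×0.891×0.1090 = 0.04186.
Extinction term: e·p = 0.13454.
dp/dt = 0.04186 − 0.13454 = -0.09268.

-0.093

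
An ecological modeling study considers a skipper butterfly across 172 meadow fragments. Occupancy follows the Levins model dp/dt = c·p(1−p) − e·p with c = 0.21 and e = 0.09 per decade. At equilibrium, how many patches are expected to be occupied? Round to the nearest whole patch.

p* = 1 − e/c = 1 − 0.09/0.21 = 0.5714.
Expected occupied patches = N × p* = 172 × 0.5714 = 98.29 ≈ 98.

98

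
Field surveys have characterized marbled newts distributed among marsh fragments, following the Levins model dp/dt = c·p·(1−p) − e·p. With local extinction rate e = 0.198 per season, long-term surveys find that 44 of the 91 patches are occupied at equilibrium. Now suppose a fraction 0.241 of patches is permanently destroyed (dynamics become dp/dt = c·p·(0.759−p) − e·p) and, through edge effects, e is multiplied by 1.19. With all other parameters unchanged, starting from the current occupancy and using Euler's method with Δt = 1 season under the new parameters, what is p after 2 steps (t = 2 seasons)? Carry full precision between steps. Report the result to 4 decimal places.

0.3761

Observed p* = 44/91 = 0.48352.
Balance c(1−p*) = e gives c = e/(1 − 0.48352) = 0.198/0.51648 = 0.38336.
Starting from p₀ = 0.48352; update p ← p + (dp/dt)·Δt with the new parameters.
p: 0.48352 → 0.42065  (Δp = -0.06286)
p: 0.42065 → 0.37610  (Δp = -0.04455)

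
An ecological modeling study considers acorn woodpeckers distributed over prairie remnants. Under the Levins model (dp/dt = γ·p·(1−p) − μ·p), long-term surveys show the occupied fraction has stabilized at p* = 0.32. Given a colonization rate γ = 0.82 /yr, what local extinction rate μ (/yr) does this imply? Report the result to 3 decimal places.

0.558

At equilibrium γ(1−p*) = μ.
μ = 0.82 × (1 − 0.32) = 0.82 × 0.6800 = 0.5576.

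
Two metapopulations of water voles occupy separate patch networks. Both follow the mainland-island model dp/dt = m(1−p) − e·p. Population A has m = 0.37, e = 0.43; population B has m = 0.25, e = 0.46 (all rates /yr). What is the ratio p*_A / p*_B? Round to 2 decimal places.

1.31

A: p*_A = m/(m+e) = 0.37/0.8000 = 0.4625.
B: p*_B = 0.25/0.7100 = 0.3521.
p*_A / p*_B = 0.4625/0.3521 = 1.3135.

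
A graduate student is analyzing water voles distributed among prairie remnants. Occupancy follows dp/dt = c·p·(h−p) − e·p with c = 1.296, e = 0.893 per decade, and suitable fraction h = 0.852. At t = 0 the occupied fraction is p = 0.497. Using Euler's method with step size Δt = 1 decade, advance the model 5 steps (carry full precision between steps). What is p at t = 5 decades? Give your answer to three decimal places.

Update rule: p ← p + [c·p·(h−p) − e·p]·Δt with Δt = 1.
  1  |  dp/dt·Δt = -0.215161  |  p_1 = 0.281839
  2  |  dp/dt·Δt = -0.043423  |  p_2 = 0.238416
  3  |  dp/dt·Δt = -0.023316  |  p_3 = 0.215100
  4  |  dp/dt·Δt = -0.014536  |  p_4 = 0.200564
  5  |  dp/dt·Δt = -0.009775  |  p_5 = 0.190789

0.191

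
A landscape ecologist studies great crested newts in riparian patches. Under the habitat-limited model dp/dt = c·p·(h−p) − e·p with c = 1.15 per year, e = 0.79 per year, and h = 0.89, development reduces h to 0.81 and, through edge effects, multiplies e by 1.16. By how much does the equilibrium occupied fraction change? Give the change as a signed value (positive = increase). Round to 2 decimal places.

-0.19

Before: p* = h − e/c = 0.89 − 0.79/1.15 = 0.89 − 0.6870 = 0.2030.
After: c = 1.15, e = 0.9164, h = 0.81; p* = 0.81 − 0.9164/1.15 = 0.0131.
Δp* = 0.0131 − 0.2030 = -0.1899.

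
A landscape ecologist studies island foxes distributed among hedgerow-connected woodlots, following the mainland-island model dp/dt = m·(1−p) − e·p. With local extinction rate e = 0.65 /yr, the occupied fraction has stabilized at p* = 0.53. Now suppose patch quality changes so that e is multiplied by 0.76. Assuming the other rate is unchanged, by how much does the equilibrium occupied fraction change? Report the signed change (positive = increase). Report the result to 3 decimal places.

0.067

Balance m(1−p*) = e·p* gives m = e·p*/(1−p*) = 0.65×0.53000/0.47000 = 0.73298.
New p* = m/(m+e) = 0.73298/(0.73298+0.49400) = 0.59739.
Δp* = 0.59739 − 0.53000 = +0.06739.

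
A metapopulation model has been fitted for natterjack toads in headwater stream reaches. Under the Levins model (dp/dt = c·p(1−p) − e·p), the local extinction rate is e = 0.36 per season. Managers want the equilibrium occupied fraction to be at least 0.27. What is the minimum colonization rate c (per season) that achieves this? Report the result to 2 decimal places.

p* = 1 − e/c ≥ 0.27 requires e/c ≤ 0.7300, i.e. c ≥ e/0.7300.
c_min = 0.36/0.7300 = 0.4932.

0.49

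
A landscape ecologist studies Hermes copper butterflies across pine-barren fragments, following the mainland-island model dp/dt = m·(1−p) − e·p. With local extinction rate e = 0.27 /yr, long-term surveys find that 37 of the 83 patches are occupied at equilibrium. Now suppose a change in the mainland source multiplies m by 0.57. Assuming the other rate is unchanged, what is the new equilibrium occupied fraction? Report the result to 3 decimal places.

0.314

Observed p* = 37/83 = 0.44578.
Balance m(1−p*) = e·p* gives m = e·p*/(1−p*) = 0.27×0.44578/0.55422 = 0.21717.
New p* = m/(m+e) = 0.12379/(0.12379+0.27000) = 0.31436.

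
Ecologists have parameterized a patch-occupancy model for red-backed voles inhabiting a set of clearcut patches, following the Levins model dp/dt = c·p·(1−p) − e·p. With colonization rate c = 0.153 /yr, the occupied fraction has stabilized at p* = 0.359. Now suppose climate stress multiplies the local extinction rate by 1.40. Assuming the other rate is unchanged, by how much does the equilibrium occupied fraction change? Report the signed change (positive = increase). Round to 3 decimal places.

Balance c(1−p*) = e gives e = 0.153×(1 − 0.35900) = 0.09807.
New p* = 1 − e/c = 1 − 0.13730/0.15300 = 0.10261.
Δp* = 0.10261 − 0.35900 = -0.25639.

-0.256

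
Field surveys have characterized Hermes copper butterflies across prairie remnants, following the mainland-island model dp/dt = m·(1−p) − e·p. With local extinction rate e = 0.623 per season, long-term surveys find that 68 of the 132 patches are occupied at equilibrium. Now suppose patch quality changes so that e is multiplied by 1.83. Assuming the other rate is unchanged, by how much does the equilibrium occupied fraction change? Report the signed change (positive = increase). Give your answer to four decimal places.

-0.1478

Observed p* = 68/132 = 0.51515.
Balance m(1−p*) = e·p* gives m = e·p*/(1−p*) = 0.623×0.51515/0.48485 = 0.66193.
New p* = m/(m+e) = 0.66193/(0.66193+1.14009) = 0.36733.
Δp* = 0.36733 − 0.51515 = -0.14782.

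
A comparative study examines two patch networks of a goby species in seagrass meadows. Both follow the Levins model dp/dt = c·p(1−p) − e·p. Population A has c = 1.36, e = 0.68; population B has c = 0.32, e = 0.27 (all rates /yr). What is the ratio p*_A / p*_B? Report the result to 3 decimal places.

3.200

A: p*_A = 1 − 0.68/1.36 = 0.5000.
B: p*_B = 1 − 0.27/0.32 = 0.1562.
p*_A / p*_B = 0.5000/0.1562 = 3.2000.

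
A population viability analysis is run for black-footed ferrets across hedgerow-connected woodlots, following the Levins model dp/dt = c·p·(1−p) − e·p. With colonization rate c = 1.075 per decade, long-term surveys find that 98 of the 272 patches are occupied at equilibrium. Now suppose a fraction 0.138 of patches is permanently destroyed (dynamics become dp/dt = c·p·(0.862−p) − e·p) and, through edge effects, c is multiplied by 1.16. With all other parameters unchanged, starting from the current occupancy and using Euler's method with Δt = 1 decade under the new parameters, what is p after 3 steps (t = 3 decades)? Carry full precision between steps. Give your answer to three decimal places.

Observed p* = 98/272 = 0.36029.
Balance c(1−p*) = e gives e = 1.075×(1 − 0.36029) = 0.68768.
Starting from p₀ = 0.36029; update p ← p + (dp/dt)·Δt with the new parameters.
p: 0.36029 → 0.33794  (Δp = -0.02236)
p: 0.33794 → 0.32639  (Δp = -0.01155)
p: 0.32639 → 0.31993  (Δp = -0.00645)

0.320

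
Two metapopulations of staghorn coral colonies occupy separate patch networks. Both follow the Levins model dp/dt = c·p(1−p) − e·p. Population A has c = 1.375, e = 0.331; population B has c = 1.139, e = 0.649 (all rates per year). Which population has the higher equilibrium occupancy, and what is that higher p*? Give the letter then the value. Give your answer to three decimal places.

A: p*_A = 1 − 0.331/1.375 = 0.7593.
B: p*_B = 1 − 0.649/1.139 = 0.4302.
A is higher at 0.7593.

A, 0.759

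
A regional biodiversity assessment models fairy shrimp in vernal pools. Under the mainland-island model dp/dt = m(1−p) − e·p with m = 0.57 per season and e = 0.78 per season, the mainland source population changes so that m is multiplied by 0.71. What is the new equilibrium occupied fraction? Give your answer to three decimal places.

0.342

Before: p* = 0.57/(0.57+0.78) = 0.4222.
After: m = 0.4047, e = 0.78; p* = 0.4047/1.1847 = 0.3416.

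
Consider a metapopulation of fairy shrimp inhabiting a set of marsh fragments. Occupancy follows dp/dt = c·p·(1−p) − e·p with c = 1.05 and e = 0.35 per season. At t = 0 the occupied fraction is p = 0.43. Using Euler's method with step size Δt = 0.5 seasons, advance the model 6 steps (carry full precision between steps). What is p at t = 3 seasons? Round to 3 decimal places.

Update rule: p ← p + [c·p·(1−p) − e·p]·Δt with Δt = 0.5.
  1  |  dp/dt·Δt = +0.053428  |  p_1 = 0.483428
  2  |  dp/dt·Δt = +0.046506  |  p_2 = 0.529933
  3  |  dp/dt·Δt = +0.038041  |  p_3 = 0.567975
  4  |  dp/dt·Δt = +0.029429  |  p_4 = 0.597403
  5  |  dp/dt·Δt = +0.021724  |  p_5 = 0.619127
  6  |  dp/dt·Δt = +0.015452  |  p_6 = 0.634579

0.635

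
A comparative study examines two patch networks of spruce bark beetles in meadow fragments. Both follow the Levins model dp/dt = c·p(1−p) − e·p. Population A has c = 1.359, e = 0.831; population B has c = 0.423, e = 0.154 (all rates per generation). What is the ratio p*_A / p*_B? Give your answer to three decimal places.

0.611

A: p*_A = 1 − 0.831/1.359 = 0.3885.
B: p*_B = 1 − 0.154/0.423 = 0.6359.
p*_A / p*_B = 0.3885/0.6359 = 0.6109.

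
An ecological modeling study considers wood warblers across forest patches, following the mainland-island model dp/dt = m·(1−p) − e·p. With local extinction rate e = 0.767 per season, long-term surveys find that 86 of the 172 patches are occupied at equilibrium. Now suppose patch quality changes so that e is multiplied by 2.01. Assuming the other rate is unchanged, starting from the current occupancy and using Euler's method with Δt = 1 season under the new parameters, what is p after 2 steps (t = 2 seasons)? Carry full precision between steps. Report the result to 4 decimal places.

0.6196

Observed p* = 86/172 = 0.50000.
Balance m(1−p*) = e·p* gives m = e·p*/(1−p*) = 0.767×0.50000/0.50000 = 0.76700.
Starting from p₀ = 0.50000; update p ← p + (dp/dt)·Δt with the new parameters.
p: 0.50000 → 0.11267  (Δp = -0.38733)
p: 0.11267 → 0.61956  (Δp = +0.50689)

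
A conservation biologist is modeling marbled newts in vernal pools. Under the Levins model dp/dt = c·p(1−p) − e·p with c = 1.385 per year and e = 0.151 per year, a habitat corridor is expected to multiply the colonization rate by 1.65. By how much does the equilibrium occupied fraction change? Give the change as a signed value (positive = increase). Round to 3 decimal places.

Before: p* = 1 − 0.151/1.385 = 0.8910.
After the change, c = 2.28525, e = 0.151, so p* = 1 − 0.151/2.28525 = 0.9339.
Δp* = 0.9339 − 0.8910 = +0.0429.

0.043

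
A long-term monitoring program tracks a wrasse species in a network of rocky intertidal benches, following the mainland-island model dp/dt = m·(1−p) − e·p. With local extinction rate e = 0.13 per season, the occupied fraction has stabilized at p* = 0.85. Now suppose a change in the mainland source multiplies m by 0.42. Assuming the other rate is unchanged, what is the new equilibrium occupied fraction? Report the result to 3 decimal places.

Balance m(1−p*) = e·p* gives m = e·p*/(1−p*) = 0.13×0.85000/0.15000 = 0.73667.
New p* = m/(m+e) = 0.30940/(0.30940+0.13000) = 0.70414.

0.704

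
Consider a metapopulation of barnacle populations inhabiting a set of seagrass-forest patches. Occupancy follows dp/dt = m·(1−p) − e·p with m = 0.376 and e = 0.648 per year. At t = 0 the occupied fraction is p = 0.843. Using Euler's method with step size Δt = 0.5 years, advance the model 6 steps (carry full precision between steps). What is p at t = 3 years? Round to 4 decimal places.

Update rule: p ← p + [m·(1−p) − e·p]·Δt with Δt = 0.5.
t = 0.5: p = 0.84300 + (-0.24362) = 0.59938
t = 1: p = 0.59938 + (-0.11888) = 0.48050
t = 1.5: p = 0.48050 + (-0.05802) = 0.42248
t = 2: p = 0.42248 + (-0.02831) = 0.39417
t = 2.5: p = 0.39417 + (-0.01382) = 0.38036
t = 3: p = 0.38036 + (-0.00674) = 0.37361

0.3736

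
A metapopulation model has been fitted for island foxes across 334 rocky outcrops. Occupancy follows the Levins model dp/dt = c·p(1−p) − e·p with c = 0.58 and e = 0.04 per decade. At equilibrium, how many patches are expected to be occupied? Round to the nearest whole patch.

311

p* = 1 − e/c = 1 − 0.04/0.58 = 0.9310.
Expected occupied patches = N × p* = 334 × 0.9310 = 310.97 ≈ 311.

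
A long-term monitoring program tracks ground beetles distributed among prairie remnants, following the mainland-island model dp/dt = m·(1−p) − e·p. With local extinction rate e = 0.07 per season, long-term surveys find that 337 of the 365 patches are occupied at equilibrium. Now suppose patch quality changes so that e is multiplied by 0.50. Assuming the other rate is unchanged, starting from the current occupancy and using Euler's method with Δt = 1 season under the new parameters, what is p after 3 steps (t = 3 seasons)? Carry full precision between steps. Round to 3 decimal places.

Observed p* = 337/365 = 0.92329.
Balance m(1−p*) = e·p* gives m = e·p*/(1−p*) = 0.07×0.92329/0.07671 = 0.84250.
Starting from p₀ = 0.92329; update p ← p + (dp/dt)·Δt with the new parameters.
p: 0.92329 → 0.95560  (Δp = +0.03232)
p: 0.95560 → 0.95956  (Δp = +0.00396)
p: 0.95956 → 0.96005  (Δp = +0.00048)

0.960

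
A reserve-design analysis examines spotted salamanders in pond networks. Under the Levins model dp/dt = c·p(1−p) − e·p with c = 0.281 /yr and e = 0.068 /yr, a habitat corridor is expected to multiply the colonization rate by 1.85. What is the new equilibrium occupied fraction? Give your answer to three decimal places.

Before: p* = 1 − 0.068/0.281 = 0.7580.
After the change, c = 0.51985, e = 0.068, so p* = 1 − 0.068/0.51985 = 0.8692.

0.869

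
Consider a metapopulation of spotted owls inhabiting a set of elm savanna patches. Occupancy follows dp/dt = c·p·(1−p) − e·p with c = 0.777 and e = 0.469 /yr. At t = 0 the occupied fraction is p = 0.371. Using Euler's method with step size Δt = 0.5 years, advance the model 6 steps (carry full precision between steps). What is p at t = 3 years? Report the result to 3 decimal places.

0.387

Update rule: p ← p + [c·p·(1−p) − e·p]·Δt with Δt = 0.5.
t = 0.5: p = 0.37100 + (+0.00366) = 0.37466
t = 1: p = 0.37466 + (+0.00316) = 0.37782
t = 1.5: p = 0.37782 + (+0.00273) = 0.38055
t = 2: p = 0.38055 + (+0.00234) = 0.38289
t = 2.5: p = 0.38289 + (+0.00201) = 0.38490
t = 3: p = 0.38490 + (+0.00172) = 0.38662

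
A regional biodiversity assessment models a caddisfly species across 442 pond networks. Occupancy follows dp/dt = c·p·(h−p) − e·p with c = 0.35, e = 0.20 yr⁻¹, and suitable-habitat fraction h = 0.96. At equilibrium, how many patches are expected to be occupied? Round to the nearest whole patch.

p* = h − e/c = 0.96 − 0.5714 = 0.3886.
Expected occupied patches = N × p* = 442 × 0.3886 = 171.75 ≈ 172.

172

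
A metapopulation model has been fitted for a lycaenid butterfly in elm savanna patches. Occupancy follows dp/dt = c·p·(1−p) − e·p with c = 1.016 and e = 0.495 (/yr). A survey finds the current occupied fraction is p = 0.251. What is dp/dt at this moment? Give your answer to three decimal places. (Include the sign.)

Colonization term: c·p·(1−p) = 1.016×0.251×0.7490 = 0.19101.
Extinction term: e·p = 0.12424.
dp/dt = 0.19101 − 0.12424 = 0.06676.

0.067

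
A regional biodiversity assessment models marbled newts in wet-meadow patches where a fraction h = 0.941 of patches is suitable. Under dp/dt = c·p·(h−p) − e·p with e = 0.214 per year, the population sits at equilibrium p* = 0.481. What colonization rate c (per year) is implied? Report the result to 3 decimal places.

0.465

At equilibrium c(h−p*) = e, so c = e/(h−p*).
c = 0.214/(0.941 − 0.481) = 0.214/0.4600 = 0.4652.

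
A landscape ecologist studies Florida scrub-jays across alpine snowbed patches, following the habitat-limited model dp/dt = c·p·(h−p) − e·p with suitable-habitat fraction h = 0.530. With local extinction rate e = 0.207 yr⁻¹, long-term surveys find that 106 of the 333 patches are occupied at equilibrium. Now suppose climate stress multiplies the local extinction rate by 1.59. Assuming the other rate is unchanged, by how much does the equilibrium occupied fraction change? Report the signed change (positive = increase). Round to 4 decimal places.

-0.1249

Observed p* = 106/333 = 0.31832.
Balance c(h−p*) = e gives c = e/(0.53 − 0.31832) = 0.207/0.21168 = 0.97789.
New p* = 0.53 − e/c = 0.53 − 0.32913/0.97789 = 0.19343.
Δp* = 0.19343 − 0.31832 = -0.12489.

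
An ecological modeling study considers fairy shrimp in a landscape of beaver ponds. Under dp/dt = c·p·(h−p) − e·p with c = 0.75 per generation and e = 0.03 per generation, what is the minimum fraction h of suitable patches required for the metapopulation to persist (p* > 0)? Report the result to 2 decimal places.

p* = h − e/c is positive only when h > e/c.
h_min = e/c = 0.03/0.75 = 0.0400.

0.04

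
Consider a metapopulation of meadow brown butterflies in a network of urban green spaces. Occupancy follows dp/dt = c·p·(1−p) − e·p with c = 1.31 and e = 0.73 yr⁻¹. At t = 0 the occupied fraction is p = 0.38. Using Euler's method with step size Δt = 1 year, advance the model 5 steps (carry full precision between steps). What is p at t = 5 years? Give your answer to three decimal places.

Update rule: p ← p + [c·p·(1−p) − e·p]·Δt with Δt = 1.
p: 0.38000 → 0.41124  (Δp = +0.03124)
p: 0.41124 → 0.42821  (Δp = +0.01698)
p: 0.42821 → 0.43637  (Δp = +0.00815)
p: 0.43637 → 0.44001  (Δp = +0.00365)
p: 0.44001 → 0.44159  (Δp = +0.00158)

0.442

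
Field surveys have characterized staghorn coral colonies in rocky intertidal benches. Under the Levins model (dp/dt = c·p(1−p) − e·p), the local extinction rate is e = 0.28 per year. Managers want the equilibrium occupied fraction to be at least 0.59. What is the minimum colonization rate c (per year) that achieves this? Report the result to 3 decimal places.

0.683

p* = 1 − e/c ≥ 0.59 requires e/c ≤ 0.4100, i.e. c ≥ e/0.4100.
c_min = 0.28/0.4100 = 0.6829.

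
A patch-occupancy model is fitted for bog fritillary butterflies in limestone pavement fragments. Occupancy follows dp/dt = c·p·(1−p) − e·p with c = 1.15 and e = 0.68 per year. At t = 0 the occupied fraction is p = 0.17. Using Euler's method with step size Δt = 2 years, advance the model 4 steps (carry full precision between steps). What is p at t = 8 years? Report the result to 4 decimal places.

0.4078

Update rule: p ← p + [c·p·(1−p) − e·p]·Δt with Δt = 2.
  1  |  dp/dt·Δt = +0.093330  |  p_1 = 0.263330
  2  |  dp/dt·Δt = +0.088042  |  p_2 = 0.351372
  3  |  dp/dt·Δt = +0.046326  |  p_3 = 0.397698
  4  |  dp/dt·Δt = +0.010059  |  p_4 = 0.407758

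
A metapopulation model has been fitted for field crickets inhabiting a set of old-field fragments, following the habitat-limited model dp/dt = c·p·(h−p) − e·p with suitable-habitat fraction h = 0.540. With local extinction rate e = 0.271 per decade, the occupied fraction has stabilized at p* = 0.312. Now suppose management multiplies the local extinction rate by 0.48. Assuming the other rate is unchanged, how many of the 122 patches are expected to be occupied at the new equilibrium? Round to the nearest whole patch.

53

Balance c(h−p*) = e gives c = e/(0.54 − 0.31200) = 0.271/0.22800 = 1.18860.
New p* = 0.54 − e/c = 0.54 − 0.13008/1.18860 = 0.43056.
Expected occupied = 122 × 0.43056 = 52.53 ≈ 53.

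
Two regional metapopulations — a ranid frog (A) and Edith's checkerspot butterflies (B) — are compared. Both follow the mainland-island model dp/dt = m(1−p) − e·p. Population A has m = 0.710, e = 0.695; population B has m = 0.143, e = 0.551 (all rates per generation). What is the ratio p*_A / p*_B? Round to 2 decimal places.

A: p*_A = m/(m+e) = 0.710/1.4050 = 0.5053.
B: p*_B = 0.143/0.6940 = 0.2061.
p*_A / p*_B = 0.5053/0.2061 = 2.4525.

2.45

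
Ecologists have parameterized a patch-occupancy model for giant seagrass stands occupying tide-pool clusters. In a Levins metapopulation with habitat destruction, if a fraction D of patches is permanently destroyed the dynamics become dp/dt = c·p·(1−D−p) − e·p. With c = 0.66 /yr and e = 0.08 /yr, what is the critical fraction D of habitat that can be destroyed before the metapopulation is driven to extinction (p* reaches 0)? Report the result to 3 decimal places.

The nontrivial equilibrium is p* = (1−D) − e/c; extinction occurs when this hits zero.
So D_crit = 1 − e/c = 1 − 0.08/0.66 = 1 − 0.1212 = 0.8788.
This equals the undisturbed p*, a classic result of Lande's extension.

0.879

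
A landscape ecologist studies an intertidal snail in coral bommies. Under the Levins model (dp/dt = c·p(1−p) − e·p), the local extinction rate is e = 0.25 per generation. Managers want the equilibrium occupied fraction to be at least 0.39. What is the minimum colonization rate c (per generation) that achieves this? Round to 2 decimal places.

0.41

p* = 1 − e/c ≥ 0.39 requires e/c ≤ 0.6100, i.e. c ≥ e/0.6100.
c_min = 0.25/0.6100 = 0.4098.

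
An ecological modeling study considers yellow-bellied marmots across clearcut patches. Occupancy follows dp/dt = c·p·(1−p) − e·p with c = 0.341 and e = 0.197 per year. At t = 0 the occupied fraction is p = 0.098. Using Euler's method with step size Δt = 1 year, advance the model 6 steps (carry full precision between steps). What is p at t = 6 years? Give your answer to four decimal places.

0.1740

Update rule: p ← p + [c·p·(1−p) − e·p]·Δt with Δt = 1.
t = 1: p = 0.09800 + (+0.01084) = 0.10884
t = 2: p = 0.10884 + (+0.01163) = 0.12047
t = 3: p = 0.12047 + (+0.01240) = 0.13287
t = 4: p = 0.13287 + (+0.01311) = 0.14598
t = 5: p = 0.14598 + (+0.01375) = 0.15974
t = 6: p = 0.15974 + (+0.01430) = 0.17404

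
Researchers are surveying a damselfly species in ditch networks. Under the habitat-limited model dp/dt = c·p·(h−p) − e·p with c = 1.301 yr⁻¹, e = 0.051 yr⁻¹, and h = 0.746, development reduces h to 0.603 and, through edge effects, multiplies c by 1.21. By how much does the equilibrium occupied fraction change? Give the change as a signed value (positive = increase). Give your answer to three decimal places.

-0.136

Before: p* = h − e/c = 0.746 − 0.051/1.301 = 0.746 − 0.0392 = 0.7068.
After: c = 1.57421, e = 0.051, h = 0.603; p* = 0.603 − 0.051/1.57421 = 0.5706.
Δp* = 0.5706 − 0.7068 = -0.1362.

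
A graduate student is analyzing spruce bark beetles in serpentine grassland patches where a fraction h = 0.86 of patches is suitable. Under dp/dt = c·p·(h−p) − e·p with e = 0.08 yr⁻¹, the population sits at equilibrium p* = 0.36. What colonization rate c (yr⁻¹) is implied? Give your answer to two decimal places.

At equilibrium c(h−p*) = e, so c = e/(h−p*).
c = 0.08/(0.86 − 0.36) = 0.08/0.5000 = 0.1600.

0.16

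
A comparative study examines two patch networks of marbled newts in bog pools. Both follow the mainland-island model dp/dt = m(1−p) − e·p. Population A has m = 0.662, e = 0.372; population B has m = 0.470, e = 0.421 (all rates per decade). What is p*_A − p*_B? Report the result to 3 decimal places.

0.113

A: p*_A = m/(m+e) = 0.662/1.0340 = 0.6402.
B: p*_B = 0.470/0.8910 = 0.5275.
p*_A − p*_B = 0.6402 − 0.5275 = 0.1127.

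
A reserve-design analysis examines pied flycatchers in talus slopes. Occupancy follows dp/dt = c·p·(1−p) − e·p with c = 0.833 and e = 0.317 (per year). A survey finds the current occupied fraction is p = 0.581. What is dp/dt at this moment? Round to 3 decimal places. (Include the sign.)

Colonization term: c·p·(1−p) = 0.833×0.581×0.4190 = 0.20278.
Extinction term: e·p = 0.18418.
dp/dt = 0.20278 − 0.18418 = 0.01861.

0.019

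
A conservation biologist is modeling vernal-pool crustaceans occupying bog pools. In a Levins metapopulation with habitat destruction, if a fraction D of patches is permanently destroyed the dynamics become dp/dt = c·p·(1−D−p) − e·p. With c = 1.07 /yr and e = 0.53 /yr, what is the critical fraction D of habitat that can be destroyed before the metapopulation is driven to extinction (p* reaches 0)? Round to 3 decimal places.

0.505

The nontrivial equilibrium is p* = (1−D) − e/c; extinction occurs when this hits zero.
So D_crit = 1 − e/c = 1 − 0.53/1.07 = 1 − 0.4953 = 0.5047.
Note this equals the original equilibrium occupancy — the Levins extinction-debt result.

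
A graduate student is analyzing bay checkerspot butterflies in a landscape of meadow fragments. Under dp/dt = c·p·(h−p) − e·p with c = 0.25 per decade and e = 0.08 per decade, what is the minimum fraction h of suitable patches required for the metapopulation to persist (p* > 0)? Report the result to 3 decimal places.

0.320

p* = h − e/c is positive only when h > e/c.
h_min = e/c = 0.08/0.25 = 0.3200.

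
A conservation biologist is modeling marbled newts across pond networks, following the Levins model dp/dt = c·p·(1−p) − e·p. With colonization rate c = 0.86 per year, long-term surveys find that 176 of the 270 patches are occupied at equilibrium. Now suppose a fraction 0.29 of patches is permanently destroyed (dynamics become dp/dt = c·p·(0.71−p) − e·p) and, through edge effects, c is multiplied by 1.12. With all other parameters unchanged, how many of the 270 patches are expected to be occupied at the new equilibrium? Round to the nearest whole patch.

Observed p* = 176/270 = 0.65185.
Balance c(1−p*) = e gives e = 0.86×(1 − 0.65185) = 0.29941.
New p* = 0.71 − e/c = 0.71 − 0.29941/0.96320 = 0.39915.
Expected occupied = 270 × 0.39915 = 107.77 ≈ 108.

108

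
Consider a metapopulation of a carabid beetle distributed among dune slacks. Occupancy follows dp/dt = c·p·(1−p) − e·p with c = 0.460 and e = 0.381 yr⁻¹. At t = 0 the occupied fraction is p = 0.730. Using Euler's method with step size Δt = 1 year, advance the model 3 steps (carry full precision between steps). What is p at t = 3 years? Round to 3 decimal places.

Update rule: p ← p + [c·p·(1−p) − e·p]·Δt with Δt = 1.
step 1: Δp = -0.18746, p = 0.54254
step 2: Δp = -0.09254, p = 0.45000
step 3: Δp = -0.05760, p = 0.39240

0.392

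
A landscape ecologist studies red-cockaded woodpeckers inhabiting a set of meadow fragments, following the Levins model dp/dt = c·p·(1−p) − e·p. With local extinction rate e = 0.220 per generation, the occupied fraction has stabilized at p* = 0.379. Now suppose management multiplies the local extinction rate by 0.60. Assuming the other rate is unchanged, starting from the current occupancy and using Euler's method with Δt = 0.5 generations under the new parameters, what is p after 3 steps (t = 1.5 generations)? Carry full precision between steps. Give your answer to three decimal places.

0.428

Balance c(1−p*) = e gives c = e/(1 − 0.37900) = 0.220/0.62100 = 0.35427.
Starting from p₀ = 0.37900; update p ← p + (dp/dt)·Δt with the new parameters.
step 1: Δp = +0.01668, p = 0.39568
step 2: Δp = +0.01624, p = 0.41192
step 3: Δp = +0.01572, p = 0.42764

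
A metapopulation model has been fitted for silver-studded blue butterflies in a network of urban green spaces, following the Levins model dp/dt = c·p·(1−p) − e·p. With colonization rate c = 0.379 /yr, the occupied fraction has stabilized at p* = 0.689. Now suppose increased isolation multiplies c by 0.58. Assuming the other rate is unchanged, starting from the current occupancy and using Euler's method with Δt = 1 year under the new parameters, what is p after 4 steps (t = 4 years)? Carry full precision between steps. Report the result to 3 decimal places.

Balance c(1−p*) = e gives e = 0.379×(1 − 0.68900) = 0.11787.
Starting from p₀ = 0.68900; update p ← p + (dp/dt)·Δt with the new parameters.
  1  |  dp/dt·Δt = -0.034109  |  p_1 = 0.654891
  2  |  dp/dt·Δt = -0.027510  |  p_2 = 0.627381
  3  |  dp/dt·Δt = -0.022561  |  p_3 = 0.604820
  4  |  dp/dt·Δt = -0.018750  |  p_4 = 0.586071

0.586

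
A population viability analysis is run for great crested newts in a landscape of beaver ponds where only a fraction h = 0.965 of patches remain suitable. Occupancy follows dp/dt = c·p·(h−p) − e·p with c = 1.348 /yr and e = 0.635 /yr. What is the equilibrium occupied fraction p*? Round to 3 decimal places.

0.494

Setting dp/dt = 0 and dividing by p* gives c·(h−p*) = e.
So p* = h − e/c = 0.965 − 0.635/1.348 = 0.965 − 0.4711 = 0.4939.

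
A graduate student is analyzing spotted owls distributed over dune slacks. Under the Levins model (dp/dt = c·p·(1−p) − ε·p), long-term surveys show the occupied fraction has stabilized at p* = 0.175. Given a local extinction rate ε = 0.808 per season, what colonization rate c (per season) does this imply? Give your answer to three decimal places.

At equilibrium c(1−p*) = ε, so c = ε/(1−p*).
c = 0.808/(1 − 0.175) = 0.808/0.8250 = 0.9794.

0.979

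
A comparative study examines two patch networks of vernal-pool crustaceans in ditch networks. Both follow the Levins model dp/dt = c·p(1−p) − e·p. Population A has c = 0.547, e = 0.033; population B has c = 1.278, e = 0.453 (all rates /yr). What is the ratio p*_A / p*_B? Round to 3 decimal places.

1.456

A: p*_A = 1 − 0.033/0.547 = 0.9397.
B: p*_B = 1 − 0.453/1.278 = 0.6455.
p*_A / p*_B = 0.9397/0.6455 = 1.4556.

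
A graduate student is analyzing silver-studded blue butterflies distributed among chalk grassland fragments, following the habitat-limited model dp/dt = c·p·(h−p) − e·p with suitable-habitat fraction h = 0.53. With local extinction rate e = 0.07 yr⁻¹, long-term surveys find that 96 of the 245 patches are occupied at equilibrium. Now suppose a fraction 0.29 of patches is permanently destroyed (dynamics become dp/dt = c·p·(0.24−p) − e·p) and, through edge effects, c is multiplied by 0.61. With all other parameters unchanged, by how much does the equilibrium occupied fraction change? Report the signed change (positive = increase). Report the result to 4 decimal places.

Observed p* = 96/245 = 0.39184.
Balance c(h−p*) = e gives c = e/(0.53 − 0.39184) = 0.07/0.13816 = 0.50666.
New p* = 0.24 − e/c = 0.24 − 0.07000/0.30906 = 0.01351.
Δp* = 0.01351 − 0.39184 = -0.37833.

-0.3783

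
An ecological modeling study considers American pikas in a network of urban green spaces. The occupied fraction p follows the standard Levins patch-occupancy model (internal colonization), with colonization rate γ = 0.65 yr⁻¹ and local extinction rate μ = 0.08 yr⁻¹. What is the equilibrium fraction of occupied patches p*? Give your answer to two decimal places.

0.88

Setting dp/dt = 0 and dividing through by p* gives γ·(1−p*) = μ.
So p* = 1 − μ/γ = 1 − 0.08/0.65 = 1 − 0.1231 = 0.8769.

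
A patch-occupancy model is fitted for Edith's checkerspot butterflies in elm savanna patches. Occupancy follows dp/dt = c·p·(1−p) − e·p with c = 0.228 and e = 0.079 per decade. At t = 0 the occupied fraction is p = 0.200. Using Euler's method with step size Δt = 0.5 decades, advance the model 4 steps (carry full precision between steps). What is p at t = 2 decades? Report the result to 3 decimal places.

0.243

Update rule: p ← p + [c·p·(1−p) − e·p]·Δt with Δt = 0.5.
t = 0.5: p = 0.20000 + (+0.01034) = 0.21034
t = 1: p = 0.21034 + (+0.01063) = 0.22097
t = 1.5: p = 0.22097 + (+0.01090) = 0.23186
t = 2: p = 0.23186 + (+0.01115) = 0.24301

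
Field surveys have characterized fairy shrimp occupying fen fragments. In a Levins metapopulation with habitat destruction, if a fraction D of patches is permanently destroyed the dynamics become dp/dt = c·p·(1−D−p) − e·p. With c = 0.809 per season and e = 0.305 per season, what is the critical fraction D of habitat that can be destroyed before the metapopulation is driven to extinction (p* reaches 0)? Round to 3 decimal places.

0.623

The nontrivial equilibrium is p* = (1−D) − e/c; extinction occurs when this hits zero.
So D_crit = 1 − e/c = 1 − 0.305/0.809 = 1 − 0.3770 = 0.6230.
This equals the undisturbed p*, a classic result of Lande's extension.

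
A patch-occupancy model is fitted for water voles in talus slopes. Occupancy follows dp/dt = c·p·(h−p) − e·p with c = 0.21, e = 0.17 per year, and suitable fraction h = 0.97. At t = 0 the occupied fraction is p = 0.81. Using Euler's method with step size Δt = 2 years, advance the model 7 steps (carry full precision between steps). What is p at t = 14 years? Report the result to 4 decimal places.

0.2936

Update rule: p ← p + [c·p·(h−p) − e·p]·Δt with Δt = 2.
step 1: Δp = -0.22097, p = 0.58903
step 2: Δp = -0.10602, p = 0.48301
step 3: Δp = -0.06543, p = 0.41758
step 4: Δp = -0.04509, p = 0.37249
step 5: Δp = -0.03317, p = 0.33932
step 6: Δp = -0.02549, p = 0.31383
step 7: Δp = -0.02021, p = 0.29362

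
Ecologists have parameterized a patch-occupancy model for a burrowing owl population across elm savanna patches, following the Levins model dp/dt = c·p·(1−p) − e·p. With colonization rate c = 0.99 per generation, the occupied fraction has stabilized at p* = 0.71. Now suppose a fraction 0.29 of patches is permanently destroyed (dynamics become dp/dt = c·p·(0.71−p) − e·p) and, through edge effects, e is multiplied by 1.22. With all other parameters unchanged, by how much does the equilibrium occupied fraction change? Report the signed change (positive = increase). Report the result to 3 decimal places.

Balance c(1−p*) = e gives e = 0.99×(1 − 0.71000) = 0.28710.
New p* = 0.71 − e/c = 0.71 − 0.35026/0.99000 = 0.35620.
Δp* = 0.35620 − 0.71000 = -0.35380.

-0.354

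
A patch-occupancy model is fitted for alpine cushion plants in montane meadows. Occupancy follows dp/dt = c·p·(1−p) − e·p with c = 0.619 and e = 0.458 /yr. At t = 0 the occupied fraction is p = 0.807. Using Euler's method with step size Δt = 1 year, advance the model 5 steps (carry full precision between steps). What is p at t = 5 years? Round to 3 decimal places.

0.338

Update rule: p ← p + [c·p·(1−p) − e·p]·Δt with Δt = 1.
t = 1: p = 0.80700 + (-0.27320) = 0.53380
t = 2: p = 0.53380 + (-0.09044) = 0.44336
t = 3: p = 0.44336 + (-0.05030) = 0.39307
t = 4: p = 0.39307 + (-0.03235) = 0.36071
t = 5: p = 0.36071 + (-0.02247) = 0.33825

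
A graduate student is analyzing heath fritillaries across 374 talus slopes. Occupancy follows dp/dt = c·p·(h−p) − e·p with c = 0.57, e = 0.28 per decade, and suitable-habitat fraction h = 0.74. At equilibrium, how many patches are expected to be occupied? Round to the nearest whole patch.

p* = h − e/c = 0.74 − 0.4912 = 0.2488.
Expected occupied patches = N × p* = 374 × 0.2488 = 93.04 ≈ 93.

93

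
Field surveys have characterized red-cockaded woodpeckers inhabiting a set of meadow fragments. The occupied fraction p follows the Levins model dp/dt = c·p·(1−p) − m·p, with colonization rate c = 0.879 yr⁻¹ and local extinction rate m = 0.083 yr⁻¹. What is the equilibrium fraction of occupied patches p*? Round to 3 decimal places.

0.906

Setting dp/dt = 0 and dividing through by p* gives c·(1−p*) = m.
So p* = 1 − m/c = 1 − 0.083/0.879 = 1 − 0.0944 = 0.9056.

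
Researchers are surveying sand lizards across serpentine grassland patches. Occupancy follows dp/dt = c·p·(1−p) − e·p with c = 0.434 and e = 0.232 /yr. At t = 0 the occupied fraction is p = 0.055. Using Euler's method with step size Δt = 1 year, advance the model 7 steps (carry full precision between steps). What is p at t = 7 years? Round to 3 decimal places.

Update rule: p ← p + [c·p·(1−p) − e·p]·Δt with Δt = 1.
  1  |  dp/dt·Δt = +0.009797  |  p_1 = 0.064797
  2  |  dp/dt·Δt = +0.011267  |  p_2 = 0.076064
  3  |  dp/dt·Δt = +0.012854  |  p_3 = 0.088918
  4  |  dp/dt·Δt = +0.014530  |  p_4 = 0.103448
  5  |  dp/dt·Δt = +0.016252  |  p_5 = 0.119700
  6  |  dp/dt·Δt = +0.017961  |  p_6 = 0.137661
  7  |  dp/dt·Δt = +0.019583  |  p_7 = 0.157244

0.157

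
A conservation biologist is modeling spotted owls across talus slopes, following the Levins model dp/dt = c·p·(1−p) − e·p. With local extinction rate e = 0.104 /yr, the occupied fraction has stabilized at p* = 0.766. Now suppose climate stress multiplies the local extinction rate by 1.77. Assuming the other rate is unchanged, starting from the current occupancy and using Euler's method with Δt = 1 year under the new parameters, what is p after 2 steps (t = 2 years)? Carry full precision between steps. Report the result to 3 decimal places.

Balance c(1−p*) = e gives c = e/(1 − 0.76600) = 0.104/0.23400 = 0.44444.
Starting from p₀ = 0.76600; update p ← p + (dp/dt)·Δt with the new parameters.
step 1: Δp = -0.06134, p = 0.70466
step 2: Δp = -0.03722, p = 0.66744

0.667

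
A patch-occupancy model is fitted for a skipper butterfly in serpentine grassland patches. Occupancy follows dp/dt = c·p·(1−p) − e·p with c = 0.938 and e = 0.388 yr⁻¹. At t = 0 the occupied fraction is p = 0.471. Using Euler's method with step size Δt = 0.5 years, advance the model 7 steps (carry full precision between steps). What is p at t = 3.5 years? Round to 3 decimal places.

Update rule: p ← p + [c·p·(1−p) − e·p]·Δt with Δt = 0.5.
  1  |  dp/dt·Δt = +0.025482  |  p_1 = 0.496482
  2  |  dp/dt·Δt = +0.020927  |  p_2 = 0.517408
  3  |  dp/dt·Δt = +0.016731  |  p_3 = 0.534139
  4  |  dp/dt·Δt = +0.013080  |  p_4 = 0.547219
  5  |  dp/dt·Δt = +0.010044  |  p_5 = 0.557263
  6  |  dp/dt·Δt = +0.007603  |  p_6 = 0.564866
  7  |  dp/dt·Δt = +0.005693  |  p_7 = 0.570559

0.571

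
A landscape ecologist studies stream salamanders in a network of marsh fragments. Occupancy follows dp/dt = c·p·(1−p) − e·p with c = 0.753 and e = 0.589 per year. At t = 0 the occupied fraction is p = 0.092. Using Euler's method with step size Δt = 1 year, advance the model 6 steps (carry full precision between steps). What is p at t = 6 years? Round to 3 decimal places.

Update rule: p ← p + [c·p·(1−p) − e·p]·Δt with Δt = 1.
  1  |  dp/dt·Δt = +0.008715  |  p_1 = 0.100715
  2  |  dp/dt·Δt = +0.008879  |  p_2 = 0.109594
  3  |  dp/dt·Δt = +0.008929  |  p_3 = 0.118523
  4  |  dp/dt·Δt = +0.008860  |  p_4 = 0.127383
  5  |  dp/dt·Δt = +0.008672  |  p_5 = 0.136055
  6  |  dp/dt·Δt = +0.008374  |  p_6 = 0.144429

0.144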